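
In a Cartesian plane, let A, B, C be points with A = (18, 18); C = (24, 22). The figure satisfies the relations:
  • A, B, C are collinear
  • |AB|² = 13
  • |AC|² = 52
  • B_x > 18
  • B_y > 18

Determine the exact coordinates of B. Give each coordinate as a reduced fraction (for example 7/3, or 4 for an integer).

B = (21, 20)

1. B_x = 21  [[A, B, C are collinear ⇒ 4x-6y+36=0] ∩ [|B−(18, 18)|²=13]]
2. B_y = 20  [[A, B, C are collinear ⇒ 4x-6y+36=0] ∩ [|B−(18, 18)|²=13]]
   so B = (21, 20)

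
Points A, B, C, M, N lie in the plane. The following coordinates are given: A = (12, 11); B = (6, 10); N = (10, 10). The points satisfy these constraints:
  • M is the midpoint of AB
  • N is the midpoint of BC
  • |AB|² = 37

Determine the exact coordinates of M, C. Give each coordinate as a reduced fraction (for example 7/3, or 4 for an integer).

1. M_x = 9  [2·M = A+B = (12, 11)+(6, 10)]
2. M_y = 21/2  [2·M = A+B = (12, 11)+(6, 10)]
   so M = (9, 21/2)
3. C_x = 14  [C = 2·N−B = 2·(10, 10)−(6, 10)]
4. C_y = 10  [C = 2·N−B = 2·(10, 10)−(6, 10)]
   so C = (14, 10)

M = (9, 21/2)
C = (14, 10)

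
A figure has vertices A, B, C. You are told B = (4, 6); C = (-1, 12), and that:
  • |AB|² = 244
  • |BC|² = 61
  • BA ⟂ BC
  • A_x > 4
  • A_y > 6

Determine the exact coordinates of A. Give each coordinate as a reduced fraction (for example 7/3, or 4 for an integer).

1. A_x = 16  [[BA ⟂ BC ⇒ -5x+6y-16=0] ∩ [|A−(4, 6)|²=244]]
2. A_y = 16  [[BA ⟂ BC ⇒ -5x+6y-16=0] ∩ [|A−(4, 6)|²=244]]
   so A = (16, 16)

A = (16, 16)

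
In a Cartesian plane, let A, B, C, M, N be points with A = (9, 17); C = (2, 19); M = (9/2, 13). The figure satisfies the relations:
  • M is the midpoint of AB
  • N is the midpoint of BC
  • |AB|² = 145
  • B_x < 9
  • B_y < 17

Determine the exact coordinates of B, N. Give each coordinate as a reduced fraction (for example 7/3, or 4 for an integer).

B = (0, 9)
N = (1, 14)

1. B_x = 0  [B = 2·M−A = 2·(9/2, 13)−(9, 17)]
2. B_y = 9  [B = 2·M−A = 2·(9/2, 13)−(9, 17)]
   so B = (0, 9)
3. N_x = 1  [2·N = B+C = (0, 9)+(2, 19)]
4. N_y = 14  [2·N = B+C = (0, 9)+(2, 19)]
   so N = (1, 14)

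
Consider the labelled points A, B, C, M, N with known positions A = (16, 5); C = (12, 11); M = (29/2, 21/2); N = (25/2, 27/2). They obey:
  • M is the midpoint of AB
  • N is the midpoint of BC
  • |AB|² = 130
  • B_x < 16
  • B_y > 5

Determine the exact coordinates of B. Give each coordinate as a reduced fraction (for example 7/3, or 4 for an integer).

B = (13, 16)

1. B_x = 13  [B = 2·M−A = 2·(29/2, 21/2)−(16, 5)]
2. B_y = 16  [B = 2·M−A = 2·(29/2, 21/2)−(16, 5)]
   so B = (13, 16)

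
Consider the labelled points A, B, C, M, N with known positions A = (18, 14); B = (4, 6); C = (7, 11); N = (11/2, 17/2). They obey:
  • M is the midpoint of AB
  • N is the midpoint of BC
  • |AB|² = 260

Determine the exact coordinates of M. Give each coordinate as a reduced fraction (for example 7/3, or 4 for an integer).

1. M_x = 11  [2·M = A+B = (18, 14)+(4, 6)]
2. M_y = 10  [2·M = A+B = (18, 14)+(4, 6)]
   so M = (11, 10)

M = (11, 10)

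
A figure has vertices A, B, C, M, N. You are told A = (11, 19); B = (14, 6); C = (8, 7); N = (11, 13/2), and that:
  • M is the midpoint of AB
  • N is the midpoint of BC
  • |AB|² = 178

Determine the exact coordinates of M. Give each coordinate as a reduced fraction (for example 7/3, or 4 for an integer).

1. M_x = 25/2  [2·M = A+B = (11, 19)+(14, 6)]
2. M_y = 25/2  [2·M = A+B = (11, 19)+(14, 6)]
   so M = (25/2, 25/2)

M = (25/2, 25/2)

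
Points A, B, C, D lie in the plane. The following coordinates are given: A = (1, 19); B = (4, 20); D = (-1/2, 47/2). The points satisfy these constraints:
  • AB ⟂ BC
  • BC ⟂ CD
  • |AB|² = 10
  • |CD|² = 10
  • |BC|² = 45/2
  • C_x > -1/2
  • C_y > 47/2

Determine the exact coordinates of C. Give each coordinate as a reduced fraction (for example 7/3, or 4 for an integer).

1. C_x = 5/2  [[AB ⟂ BC ⇒ 3x+1y-32=0] ∩ [|C−(-1/2, 47/2)|²=10]]
2. C_y = 49/2  [[AB ⟂ BC ⇒ 3x+1y-32=0] ∩ [|C−(-1/2, 47/2)|²=10]]
   so C = (5/2, 49/2)

C = (5/2, 49/2)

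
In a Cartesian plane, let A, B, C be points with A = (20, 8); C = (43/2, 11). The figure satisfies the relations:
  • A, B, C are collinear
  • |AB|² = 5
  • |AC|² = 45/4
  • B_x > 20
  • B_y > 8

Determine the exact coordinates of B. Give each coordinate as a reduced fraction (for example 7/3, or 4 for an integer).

B = (21, 10)

1. B_x = 21  [[A, B, C are collinear ⇒ 3x-3/2y-48=0] ∩ [|B−(20, 8)|²=5]]
2. B_y = 10  [[A, B, C are collinear ⇒ 3x-3/2y-48=0] ∩ [|B−(20, 8)|²=5]]
   so B = (21, 10)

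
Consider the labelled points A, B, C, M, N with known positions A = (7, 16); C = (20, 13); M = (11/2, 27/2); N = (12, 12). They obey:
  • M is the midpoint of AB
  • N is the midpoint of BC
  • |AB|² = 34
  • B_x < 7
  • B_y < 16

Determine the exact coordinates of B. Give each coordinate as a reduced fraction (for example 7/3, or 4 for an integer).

1. B_x = 4  [B = 2·M−A = 2·(11/2, 27/2)−(7, 16)]
2. B_y = 11  [B = 2·M−A = 2·(11/2, 27/2)−(7, 16)]
   so B = (4, 11)

B = (4, 11)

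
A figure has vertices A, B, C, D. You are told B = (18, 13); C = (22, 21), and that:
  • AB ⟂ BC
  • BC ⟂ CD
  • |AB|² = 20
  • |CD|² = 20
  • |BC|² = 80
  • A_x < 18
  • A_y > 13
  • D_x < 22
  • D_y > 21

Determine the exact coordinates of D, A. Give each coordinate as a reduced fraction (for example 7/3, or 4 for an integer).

1. D_x = 18  [[BC ⟂ CD ⇒ 4x+8y-256=0] ∩ [|D−(22, 21)|²=20]]
2. D_y = 23  [[BC ⟂ CD ⇒ 4x+8y-256=0] ∩ [|D−(22, 21)|²=20]]
   so D = (18, 23)
3. A_x = 14  [[AB ⟂ BC ⇒ -4x-8y+176=0] ∩ [|A−(18, 13)|²=20]]
4. A_y = 15  [[AB ⟂ BC ⇒ -4x-8y+176=0] ∩ [|A−(18, 13)|²=20]]
   so A = (14, 15)

D = (18, 23)
A = (14, 15)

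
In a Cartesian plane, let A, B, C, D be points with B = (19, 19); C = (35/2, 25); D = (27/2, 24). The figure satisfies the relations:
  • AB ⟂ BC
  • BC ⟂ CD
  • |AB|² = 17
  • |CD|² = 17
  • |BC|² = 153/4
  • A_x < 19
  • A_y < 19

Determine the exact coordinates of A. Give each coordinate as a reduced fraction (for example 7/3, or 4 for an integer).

1. A_x = 15  [[AB ⟂ BC ⇒ 3/2x-6y+171/2=0] ∩ [|A−(19, 19)|²=17]]
2. A_y = 18  [[AB ⟂ BC ⇒ 3/2x-6y+171/2=0] ∩ [|A−(19, 19)|²=17]]
   so A = (15, 18)

A = (15, 18)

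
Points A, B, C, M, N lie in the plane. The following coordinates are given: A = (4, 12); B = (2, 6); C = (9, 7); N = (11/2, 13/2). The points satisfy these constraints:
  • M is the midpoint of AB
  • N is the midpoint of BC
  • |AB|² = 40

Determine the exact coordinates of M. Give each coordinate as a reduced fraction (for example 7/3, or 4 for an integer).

M = (3, 9)

1. M_x = 3  [2·M = A+B = (4, 12)+(2, 6)]
2. M_y = 9  [2·M = A+B = (4, 12)+(2, 6)]
   so M = (3, 9)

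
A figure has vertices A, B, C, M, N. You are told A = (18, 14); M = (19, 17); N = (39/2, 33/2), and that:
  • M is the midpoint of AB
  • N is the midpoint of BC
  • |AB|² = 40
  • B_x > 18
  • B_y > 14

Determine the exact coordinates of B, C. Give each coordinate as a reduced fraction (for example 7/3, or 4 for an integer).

B = (20, 20)
C = (19, 13)

1. B_x = 20  [B = 2·M−A = 2·(19, 17)−(18, 14)]
2. B_y = 20  [B = 2·M−A = 2·(19, 17)−(18, 14)]
   so B = (20, 20)
3. C_x = 19  [C = 2·N−B = 2·(39/2, 33/2)−(20, 20)]
4. C_y = 13  [C = 2·N−B = 2·(39/2, 33/2)−(20, 20)]
   so C = (19, 13)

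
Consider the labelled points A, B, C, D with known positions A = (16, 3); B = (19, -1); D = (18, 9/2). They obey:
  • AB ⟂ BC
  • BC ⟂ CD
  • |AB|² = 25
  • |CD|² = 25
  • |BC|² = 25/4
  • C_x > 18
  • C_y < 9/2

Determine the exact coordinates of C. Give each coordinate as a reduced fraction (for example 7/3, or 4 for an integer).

C = (21, 1/2)

1. C_x = 21  [[AB ⟂ BC ⇒ 3x-4y-61=0] ∩ [|C−(18, 9/2)|²=25]]
2. C_y = 1/2  [[AB ⟂ BC ⇒ 3x-4y-61=0] ∩ [|C−(18, 9/2)|²=25]]
   so C = (21, 1/2)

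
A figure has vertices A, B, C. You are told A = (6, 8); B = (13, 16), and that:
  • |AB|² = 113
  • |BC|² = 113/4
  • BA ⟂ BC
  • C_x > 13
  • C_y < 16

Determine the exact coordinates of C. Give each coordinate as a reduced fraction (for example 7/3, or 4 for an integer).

C = (17, 25/2)

1. C_x = 17  [[BA ⟂ BC ⇒ -7x-8y+219=0] ∩ [|C−(13, 16)|²=113/4]]
2. C_y = 25/2  [[BA ⟂ BC ⇒ -7x-8y+219=0] ∩ [|C−(13, 16)|²=113/4]]
   so C = (17, 25/2)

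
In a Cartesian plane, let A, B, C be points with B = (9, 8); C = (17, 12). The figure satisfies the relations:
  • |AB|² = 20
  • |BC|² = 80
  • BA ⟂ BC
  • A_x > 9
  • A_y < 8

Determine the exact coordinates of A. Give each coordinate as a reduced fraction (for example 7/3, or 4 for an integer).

A = (11, 4)

1. A_x = 11  [[BA ⟂ BC ⇒ 8x+4y-104=0] ∩ [|A−(9, 8)|²=20]]
2. A_y = 4  [[BA ⟂ BC ⇒ 8x+4y-104=0] ∩ [|A−(9, 8)|²=20]]
   so A = (11, 4)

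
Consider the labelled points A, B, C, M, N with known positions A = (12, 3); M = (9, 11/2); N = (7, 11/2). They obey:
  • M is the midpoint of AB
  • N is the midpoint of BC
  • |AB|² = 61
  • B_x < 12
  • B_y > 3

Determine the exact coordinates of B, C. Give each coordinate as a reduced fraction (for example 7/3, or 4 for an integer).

1. B_x = 6  [B = 2·M−A = 2·(9, 11/2)−(12, 3)]
2. B_y = 8  [B = 2·M−A = 2·(9, 11/2)−(12, 3)]
   so B = (6, 8)
3. C_x = 8  [C = 2·N−B = 2·(7, 11/2)−(6, 8)]
4. C_y = 3  [C = 2·N−B = 2·(7, 11/2)−(6, 8)]
   so C = (8, 3)

B = (6, 8)
C = (8, 3)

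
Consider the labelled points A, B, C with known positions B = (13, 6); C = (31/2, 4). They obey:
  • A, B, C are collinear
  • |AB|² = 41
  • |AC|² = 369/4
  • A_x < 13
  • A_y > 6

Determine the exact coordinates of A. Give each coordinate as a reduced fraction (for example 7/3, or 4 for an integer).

A = (8, 10)

1. A_x = 8  [[A, B, C are collinear ⇒ 2x+5/2y-41=0] ∩ [|A−(13, 6)|²=41]]
2. A_y = 10  [[A, B, C are collinear ⇒ 2x+5/2y-41=0] ∩ [|A−(13, 6)|²=41]]
   so A = (8, 10)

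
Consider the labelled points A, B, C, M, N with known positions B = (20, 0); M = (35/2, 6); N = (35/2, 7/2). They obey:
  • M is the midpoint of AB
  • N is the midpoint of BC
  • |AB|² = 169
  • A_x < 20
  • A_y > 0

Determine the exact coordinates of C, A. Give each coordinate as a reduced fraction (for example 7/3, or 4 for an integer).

1. A_x = 15  [A = 2·M−B = 2·(35/2, 6)−(20, 0)]
2. A_y = 12  [A = 2·M−B = 2·(35/2, 6)−(20, 0)]
   so A = (15, 12)
3. C_x = 15  [C = 2·N−B = 2·(35/2, 7/2)−(20, 0)]
4. C_y = 7  [C = 2·N−B = 2·(35/2, 7/2)−(20, 0)]
   so C = (15, 7)

C = (15, 7)
A = (15, 12)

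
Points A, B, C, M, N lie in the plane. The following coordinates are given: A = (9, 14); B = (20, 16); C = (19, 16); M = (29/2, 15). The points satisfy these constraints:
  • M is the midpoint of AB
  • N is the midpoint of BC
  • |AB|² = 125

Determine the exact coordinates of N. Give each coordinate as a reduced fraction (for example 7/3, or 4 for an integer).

N = (39/2, 16)

1. N_x = 39/2  [2·N = B+C = (20, 16)+(19, 16)]
2. N_y = 16  [2·N = B+C = (20, 16)+(19, 16)]
   so N = (39/2, 16)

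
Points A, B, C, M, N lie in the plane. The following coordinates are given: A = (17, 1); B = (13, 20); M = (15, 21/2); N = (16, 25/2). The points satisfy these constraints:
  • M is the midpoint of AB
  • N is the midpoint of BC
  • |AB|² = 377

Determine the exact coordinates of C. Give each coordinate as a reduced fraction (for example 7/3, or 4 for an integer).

1. C_x = 19  [C = 2·N−B = 2·(16, 25/2)−(13, 20)]
2. C_y = 5  [C = 2·N−B = 2·(16, 25/2)−(13, 20)]
   so C = (19, 5)

C = (19, 5)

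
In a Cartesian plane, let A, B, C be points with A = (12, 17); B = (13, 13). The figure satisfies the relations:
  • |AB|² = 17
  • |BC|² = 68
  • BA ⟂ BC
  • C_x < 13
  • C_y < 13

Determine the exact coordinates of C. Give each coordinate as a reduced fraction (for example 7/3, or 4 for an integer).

C = (5, 11)

1. C_x = 5  [[BA ⟂ BC ⇒ -1x+4y-39=0] ∩ [|C−(13, 13)|²=68]]
2. C_y = 11  [[BA ⟂ BC ⇒ -1x+4y-39=0] ∩ [|C−(13, 13)|²=68]]
   so C = (5, 11)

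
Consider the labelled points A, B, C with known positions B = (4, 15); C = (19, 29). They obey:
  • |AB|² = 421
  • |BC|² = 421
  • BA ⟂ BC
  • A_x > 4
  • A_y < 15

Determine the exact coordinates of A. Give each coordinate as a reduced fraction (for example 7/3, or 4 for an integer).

1. A_x = 18  [[BA ⟂ BC ⇒ 15x+14y-270=0] ∩ [|A−(4, 15)|²=421]]
2. A_y = 0  [[BA ⟂ BC ⇒ 15x+14y-270=0] ∩ [|A−(4, 15)|²=421]]
   so A = (18, 0)

A = (18, 0)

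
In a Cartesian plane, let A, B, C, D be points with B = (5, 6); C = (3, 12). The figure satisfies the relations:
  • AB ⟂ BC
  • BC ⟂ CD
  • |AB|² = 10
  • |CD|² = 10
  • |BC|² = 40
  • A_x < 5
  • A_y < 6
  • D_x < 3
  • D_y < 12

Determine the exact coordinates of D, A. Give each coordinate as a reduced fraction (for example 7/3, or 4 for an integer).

D = (0, 11)
A = (2, 5)

1. D_x = 0  [[BC ⟂ CD ⇒ -2x+6y-66=0] ∩ [|D−(3, 12)|²=10]]
2. D_y = 11  [[BC ⟂ CD ⇒ -2x+6y-66=0] ∩ [|D−(3, 12)|²=10]]
   so D = (0, 11)
3. A_x = 2  [[AB ⟂ BC ⇒ 2x-6y+26=0] ∩ [|A−(5, 6)|²=10]]
4. A_y = 5  [[AB ⟂ BC ⇒ 2x-6y+26=0] ∩ [|A−(5, 6)|²=10]]
   so A = (2, 5)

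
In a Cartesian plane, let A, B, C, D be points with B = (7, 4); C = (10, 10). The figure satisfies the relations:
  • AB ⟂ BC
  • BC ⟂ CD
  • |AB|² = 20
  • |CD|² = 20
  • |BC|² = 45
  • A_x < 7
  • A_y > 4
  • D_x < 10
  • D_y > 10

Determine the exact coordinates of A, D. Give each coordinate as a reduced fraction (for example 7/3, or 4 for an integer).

A = (3, 6)
D = (6, 12)

1. A_x = 3  [[AB ⟂ BC ⇒ -3x-6y+45=0] ∩ [|A−(7, 4)|²=20]]
2. A_y = 6  [[AB ⟂ BC ⇒ -3x-6y+45=0] ∩ [|A−(7, 4)|²=20]]
   so A = (3, 6)
3. D_x = 6  [[BC ⟂ CD ⇒ 3x+6y-90=0] ∩ [|D−(10, 10)|²=20]]
4. D_y = 12  [[BC ⟂ CD ⇒ 3x+6y-90=0] ∩ [|D−(10, 10)|²=20]]
   so D = (6, 12)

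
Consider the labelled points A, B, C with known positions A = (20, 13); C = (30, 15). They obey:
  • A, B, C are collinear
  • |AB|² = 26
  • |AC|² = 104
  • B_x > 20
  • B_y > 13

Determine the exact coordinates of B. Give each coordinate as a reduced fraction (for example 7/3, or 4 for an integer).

1. B_x = 25  [[A, B, C are collinear ⇒ 2x-10y+90=0] ∩ [|B−(20, 13)|²=26]]
2. B_y = 14  [[A, B, C are collinear ⇒ 2x-10y+90=0] ∩ [|B−(20, 13)|²=26]]
   so B = (25, 14)

B = (25, 14)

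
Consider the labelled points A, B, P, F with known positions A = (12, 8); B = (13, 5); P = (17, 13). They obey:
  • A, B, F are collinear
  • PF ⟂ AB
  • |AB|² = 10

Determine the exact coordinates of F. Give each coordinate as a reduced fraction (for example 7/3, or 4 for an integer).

F = (11, 11)

1. F_x = 11  [[A, B, F are collinear ⇒ 3x+1y-44=0] ∩ [PF ⟂ AB ⇒ 1x-3y+22=0]]
2. F_y = 11  [[A, B, F are collinear ⇒ 3x+1y-44=0] ∩ [PF ⟂ AB ⇒ 1x-3y+22=0]]
   so F = (11, 11)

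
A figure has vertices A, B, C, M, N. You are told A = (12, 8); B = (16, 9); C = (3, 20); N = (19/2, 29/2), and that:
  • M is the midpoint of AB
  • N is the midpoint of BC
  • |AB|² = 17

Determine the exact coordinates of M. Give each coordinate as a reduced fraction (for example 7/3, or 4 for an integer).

M = (14, 17/2)

1. M_x = 14  [2·M = A+B = (12, 8)+(16, 9)]
2. M_y = 17/2  [2·M = A+B = (12, 8)+(16, 9)]
   so M = (14, 17/2)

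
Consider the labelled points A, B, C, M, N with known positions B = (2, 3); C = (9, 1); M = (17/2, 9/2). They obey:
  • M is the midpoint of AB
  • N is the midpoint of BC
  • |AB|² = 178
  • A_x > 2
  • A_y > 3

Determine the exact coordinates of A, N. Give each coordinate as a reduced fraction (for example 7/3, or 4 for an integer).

1. A_x = 15  [A = 2·M−B = 2·(17/2, 9/2)−(2, 3)]
2. A_y = 6  [A = 2·M−B = 2·(17/2, 9/2)−(2, 3)]
   so A = (15, 6)
3. N_x = 11/2  [2·N = B+C = (2, 3)+(9, 1)]
4. N_y = 2  [2·N = B+C = (2, 3)+(9, 1)]
   so N = (11/2, 2)

A = (15, 6)
N = (11/2, 2)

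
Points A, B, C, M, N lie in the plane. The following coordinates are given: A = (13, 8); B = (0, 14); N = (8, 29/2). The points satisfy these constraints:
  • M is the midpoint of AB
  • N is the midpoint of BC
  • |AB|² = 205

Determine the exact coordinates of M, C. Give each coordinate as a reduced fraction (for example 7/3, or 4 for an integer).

M = (13/2, 11)
C = (16, 15)

1. M_x = 13/2  [2·M = A+B = (13, 8)+(0, 14)]
2. M_y = 11  [2·M = A+B = (13, 8)+(0, 14)]
   so M = (13/2, 11)
3. C_x = 16  [C = 2·N−B = 2·(8, 29/2)−(0, 14)]
4. C_y = 15  [C = 2·N−B = 2·(8, 29/2)−(0, 14)]
   so C = (16, 15)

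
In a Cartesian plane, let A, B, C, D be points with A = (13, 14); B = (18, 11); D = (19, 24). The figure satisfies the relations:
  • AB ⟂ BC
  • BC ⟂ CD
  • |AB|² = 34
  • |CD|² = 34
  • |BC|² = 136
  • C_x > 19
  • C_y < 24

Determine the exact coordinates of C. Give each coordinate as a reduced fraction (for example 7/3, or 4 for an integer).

1. C_x = 24  [[AB ⟂ BC ⇒ 5x-3y-57=0] ∩ [|C−(19, 24)|²=34]]
2. C_y = 21  [[AB ⟂ BC ⇒ 5x-3y-57=0] ∩ [|C−(19, 24)|²=34]]
   so C = (24, 21)

C = (24, 21)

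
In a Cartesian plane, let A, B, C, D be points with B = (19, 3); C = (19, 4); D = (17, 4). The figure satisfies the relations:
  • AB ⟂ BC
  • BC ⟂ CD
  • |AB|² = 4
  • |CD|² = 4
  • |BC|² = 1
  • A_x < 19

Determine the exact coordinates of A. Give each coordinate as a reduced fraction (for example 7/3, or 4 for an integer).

A = (17, 3)

1. A_x = 17  [[AB ⟂ BC ⇒ -1y+3=0] ∩ [|A−(19, 3)|²=4]]
2. A_y = 3  [[AB ⟂ BC ⇒ -1y+3=0] ∩ [|A−(19, 3)|²=4]]
   so A = (17, 3)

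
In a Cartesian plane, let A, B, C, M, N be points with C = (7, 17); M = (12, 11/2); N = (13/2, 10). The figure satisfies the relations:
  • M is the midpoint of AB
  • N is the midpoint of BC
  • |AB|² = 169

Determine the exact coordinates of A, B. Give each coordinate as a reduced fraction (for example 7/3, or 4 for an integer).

1. B_x = 6  [B = 2·N−C = 2·(13/2, 10)−(7, 17)]
2. B_y = 3  [B = 2·N−C = 2·(13/2, 10)−(7, 17)]
   so B = (6, 3)
3. A_x = 18  [A = 2·M−B = 2·(12, 11/2)−(6, 3)]
4. A_y = 8  [A = 2·M−B = 2·(12, 11/2)−(6, 3)]
   so A = (18, 8)

A = (18, 8)
B = (6, 3)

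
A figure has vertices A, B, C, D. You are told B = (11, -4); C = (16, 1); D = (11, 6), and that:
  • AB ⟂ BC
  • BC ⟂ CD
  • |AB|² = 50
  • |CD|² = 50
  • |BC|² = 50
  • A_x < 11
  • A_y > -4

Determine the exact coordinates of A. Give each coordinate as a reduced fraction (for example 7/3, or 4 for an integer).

1. A_x = 6  [[AB ⟂ BC ⇒ -5x-5y+35=0] ∩ [|A−(11, -4)|²=50]]
2. A_y = 1  [[AB ⟂ BC ⇒ -5x-5y+35=0] ∩ [|A−(11, -4)|²=50]]
   so A = (6, 1)

A = (6, 1)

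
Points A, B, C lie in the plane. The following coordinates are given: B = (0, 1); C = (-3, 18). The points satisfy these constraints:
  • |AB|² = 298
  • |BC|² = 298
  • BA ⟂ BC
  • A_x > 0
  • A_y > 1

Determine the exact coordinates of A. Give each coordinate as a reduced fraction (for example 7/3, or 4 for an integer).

1. A_x = 17  [[BA ⟂ BC ⇒ -3x+17y-17=0] ∩ [|A−(0, 1)|²=298]]
2. A_y = 4  [[BA ⟂ BC ⇒ -3x+17y-17=0] ∩ [|A−(0, 1)|²=298]]
   so A = (17, 4)

A = (17, 4)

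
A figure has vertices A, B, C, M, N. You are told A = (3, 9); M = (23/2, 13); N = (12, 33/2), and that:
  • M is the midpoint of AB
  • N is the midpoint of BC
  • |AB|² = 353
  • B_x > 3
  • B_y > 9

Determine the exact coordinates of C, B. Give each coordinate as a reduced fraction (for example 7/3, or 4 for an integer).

1. B_x = 20  [B = 2·M−A = 2·(23/2, 13)−(3, 9)]
2. B_y = 17  [B = 2·M−A = 2·(23/2, 13)−(3, 9)]
   so B = (20, 17)
3. C_x = 4  [C = 2·N−B = 2·(12, 33/2)−(20, 17)]
4. C_y = 16  [C = 2·N−B = 2·(12, 33/2)−(20, 17)]
   so C = (4, 16)

C = (4, 16)
B = (20, 17)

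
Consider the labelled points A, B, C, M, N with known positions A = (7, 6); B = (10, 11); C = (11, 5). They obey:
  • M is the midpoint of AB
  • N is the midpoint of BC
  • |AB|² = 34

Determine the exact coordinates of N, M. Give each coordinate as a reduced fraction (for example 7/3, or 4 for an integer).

N = (21/2, 8)
M = (17/2, 17/2)

1. M_x = 17/2  [2·M = A+B = (7, 6)+(10, 11)]
2. M_y = 17/2  [2·M = A+B = (7, 6)+(10, 11)]
   so M = (17/2, 17/2)
3. N_x = 21/2  [2·N = B+C = (10, 11)+(11, 5)]
4. N_y = 8  [2·N = B+C = (10, 11)+(11, 5)]
   so N = (21/2, 8)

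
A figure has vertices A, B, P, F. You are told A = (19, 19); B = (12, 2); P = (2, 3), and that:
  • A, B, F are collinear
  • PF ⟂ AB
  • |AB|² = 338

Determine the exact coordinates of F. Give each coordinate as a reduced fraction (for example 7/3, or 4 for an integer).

F = (3685/338, -225/338)

1. F_x = 3685/338  [[A, B, F are collinear ⇒ 17x-7y-190=0] ∩ [PF ⟂ AB ⇒ -7x-17y+65=0]]
2. F_y = -225/338  [[A, B, F are collinear ⇒ 17x-7y-190=0] ∩ [PF ⟂ AB ⇒ -7x-17y+65=0]]
   so F = (3685/338, -225/338)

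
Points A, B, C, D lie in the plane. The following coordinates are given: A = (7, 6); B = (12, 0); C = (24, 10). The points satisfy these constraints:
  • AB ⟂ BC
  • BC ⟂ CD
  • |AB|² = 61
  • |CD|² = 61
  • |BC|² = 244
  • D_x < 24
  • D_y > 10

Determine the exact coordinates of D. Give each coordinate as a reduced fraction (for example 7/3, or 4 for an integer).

1. D_x = 19  [[BC ⟂ CD ⇒ 12x+10y-388=0] ∩ [|D−(24, 10)|²=61]]
2. D_y = 16  [[BC ⟂ CD ⇒ 12x+10y-388=0] ∩ [|D−(24, 10)|²=61]]
   so D = (19, 16)

D = (19, 16)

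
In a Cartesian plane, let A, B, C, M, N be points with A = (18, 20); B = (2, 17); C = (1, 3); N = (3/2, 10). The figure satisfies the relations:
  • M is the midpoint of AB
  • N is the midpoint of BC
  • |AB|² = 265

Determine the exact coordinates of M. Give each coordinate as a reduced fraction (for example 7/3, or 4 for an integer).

1. M_x = 10  [2·M = A+B = (18, 20)+(2, 17)]
2. M_y = 37/2  [2·M = A+B = (18, 20)+(2, 17)]
   so M = (10, 37/2)

M = (10, 37/2)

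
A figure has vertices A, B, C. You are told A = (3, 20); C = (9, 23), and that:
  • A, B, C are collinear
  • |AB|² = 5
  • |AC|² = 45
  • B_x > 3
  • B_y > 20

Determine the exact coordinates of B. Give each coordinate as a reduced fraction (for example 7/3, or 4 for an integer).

1. B_x = 5  [[A, B, C are collinear ⇒ 3x-6y+111=0] ∩ [|B−(3, 20)|²=5]]
2. B_y = 21  [[A, B, C are collinear ⇒ 3x-6y+111=0] ∩ [|B−(3, 20)|²=5]]
   so B = (5, 21)

B = (5, 21)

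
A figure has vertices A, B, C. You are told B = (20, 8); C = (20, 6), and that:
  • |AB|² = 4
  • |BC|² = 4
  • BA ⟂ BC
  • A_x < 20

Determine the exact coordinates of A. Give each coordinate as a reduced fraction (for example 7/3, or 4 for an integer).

1. A_x = 18  [[BA ⟂ BC ⇒ -2y+16=0] ∩ [|A−(20, 8)|²=4]]
2. A_y = 8  [[BA ⟂ BC ⇒ -2y+16=0] ∩ [|A−(20, 8)|²=4]]
   so A = (18, 8)

A = (18, 8)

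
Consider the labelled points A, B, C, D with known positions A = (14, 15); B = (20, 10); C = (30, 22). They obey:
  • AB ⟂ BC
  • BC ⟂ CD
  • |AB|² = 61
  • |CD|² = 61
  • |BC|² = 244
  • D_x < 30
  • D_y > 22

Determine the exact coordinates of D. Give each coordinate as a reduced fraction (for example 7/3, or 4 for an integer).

D = (24, 27)

1. D_x = 24  [[BC ⟂ CD ⇒ 10x+12y-564=0] ∩ [|D−(30, 22)|²=61]]
2. D_y = 27  [[BC ⟂ CD ⇒ 10x+12y-564=0] ∩ [|D−(30, 22)|²=61]]
   so D = (24, 27)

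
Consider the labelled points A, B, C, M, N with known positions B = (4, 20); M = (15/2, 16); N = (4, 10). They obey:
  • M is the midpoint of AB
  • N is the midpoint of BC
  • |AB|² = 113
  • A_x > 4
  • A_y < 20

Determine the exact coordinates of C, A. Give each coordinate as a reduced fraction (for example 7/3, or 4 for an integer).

1. A_x = 11  [A = 2·M−B = 2·(15/2, 16)−(4, 20)]
2. A_y = 12  [A = 2·M−B = 2·(15/2, 16)−(4, 20)]
   so A = (11, 12)
3. C_x = 4  [C = 2·N−B = 2·(4, 10)−(4, 20)]
4. C_y = 0  [C = 2·N−B = 2·(4, 10)−(4, 20)]
   so C = (4, 0)

C = (4, 0)
A = (11, 12)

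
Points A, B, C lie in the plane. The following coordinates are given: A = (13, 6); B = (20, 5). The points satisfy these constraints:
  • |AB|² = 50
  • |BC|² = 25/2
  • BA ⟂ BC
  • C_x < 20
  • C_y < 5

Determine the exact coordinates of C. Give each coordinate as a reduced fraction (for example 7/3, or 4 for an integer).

C = (39/2, 3/2)

1. C_x = 39/2  [[BA ⟂ BC ⇒ -7x+1y+135=0] ∩ [|C−(20, 5)|²=25/2]]
2. C_y = 3/2  [[BA ⟂ BC ⇒ -7x+1y+135=0] ∩ [|C−(20, 5)|²=25/2]]
   so C = (39/2, 3/2)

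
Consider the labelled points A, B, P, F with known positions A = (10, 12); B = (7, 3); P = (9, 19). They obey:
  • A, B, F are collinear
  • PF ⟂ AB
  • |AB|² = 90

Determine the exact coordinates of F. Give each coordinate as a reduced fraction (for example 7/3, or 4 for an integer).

F = (12, 18)

1. F_x = 12  [[A, B, F are collinear ⇒ 9x-3y-54=0] ∩ [PF ⟂ AB ⇒ -3x-9y+198=0]]
2. F_y = 18  [[A, B, F are collinear ⇒ 9x-3y-54=0] ∩ [PF ⟂ AB ⇒ -3x-9y+198=0]]
   so F = (12, 18)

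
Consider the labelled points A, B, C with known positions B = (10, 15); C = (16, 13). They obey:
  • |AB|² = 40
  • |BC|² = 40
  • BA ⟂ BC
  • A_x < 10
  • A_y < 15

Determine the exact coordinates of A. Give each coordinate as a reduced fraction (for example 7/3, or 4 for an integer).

A = (8, 9)

1. A_x = 8  [[BA ⟂ BC ⇒ 6x-2y-30=0] ∩ [|A−(10, 15)|²=40]]
2. A_y = 9  [[BA ⟂ BC ⇒ 6x-2y-30=0] ∩ [|A−(10, 15)|²=40]]
   so A = (8, 9)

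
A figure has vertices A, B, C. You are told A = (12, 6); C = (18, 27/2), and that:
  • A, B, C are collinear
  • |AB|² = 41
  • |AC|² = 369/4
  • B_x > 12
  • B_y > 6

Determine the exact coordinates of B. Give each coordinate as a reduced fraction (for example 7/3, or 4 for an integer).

B = (16, 11)

1. B_x = 16  [[A, B, C are collinear ⇒ 15/2x-6y-54=0] ∩ [|B−(12, 6)|²=41]]
2. B_y = 11  [[A, B, C are collinear ⇒ 15/2x-6y-54=0] ∩ [|B−(12, 6)|²=41]]
   so B = (16, 11)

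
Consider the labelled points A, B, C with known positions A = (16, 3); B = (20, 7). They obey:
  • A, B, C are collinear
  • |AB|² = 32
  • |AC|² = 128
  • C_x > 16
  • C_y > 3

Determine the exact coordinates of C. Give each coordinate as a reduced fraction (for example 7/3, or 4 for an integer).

1. C_x = 24  [[A, B, C are collinear ⇒ -4x+4y+52=0] ∩ [|C−(16, 3)|²=128]]
2. C_y = 11  [[A, B, C are collinear ⇒ -4x+4y+52=0] ∩ [|C−(16, 3)|²=128]]
   so C = (24, 11)

C = (24, 11)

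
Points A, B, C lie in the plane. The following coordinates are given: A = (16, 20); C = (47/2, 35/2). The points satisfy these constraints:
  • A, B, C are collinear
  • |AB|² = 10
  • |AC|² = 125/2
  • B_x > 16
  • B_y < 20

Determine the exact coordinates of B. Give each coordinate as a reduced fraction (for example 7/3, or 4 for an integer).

1. B_x = 19  [[A, B, C are collinear ⇒ -5/2x-15/2y+190=0] ∩ [|B−(16, 20)|²=10]]
2. B_y = 19  [[A, B, C are collinear ⇒ -5/2x-15/2y+190=0] ∩ [|B−(16, 20)|²=10]]
   so B = (19, 19)

B = (19, 19)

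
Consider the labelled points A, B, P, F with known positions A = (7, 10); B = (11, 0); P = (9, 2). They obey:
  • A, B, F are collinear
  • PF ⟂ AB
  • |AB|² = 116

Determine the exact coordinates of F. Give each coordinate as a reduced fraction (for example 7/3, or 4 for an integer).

1. F_x = 291/29  [[A, B, F are collinear ⇒ 10x+4y-110=0] ∩ [PF ⟂ AB ⇒ 4x-10y-16=0]]
2. F_y = 70/29  [[A, B, F are collinear ⇒ 10x+4y-110=0] ∩ [PF ⟂ AB ⇒ 4x-10y-16=0]]
   so F = (291/29, 70/29)

F = (291/29, 70/29)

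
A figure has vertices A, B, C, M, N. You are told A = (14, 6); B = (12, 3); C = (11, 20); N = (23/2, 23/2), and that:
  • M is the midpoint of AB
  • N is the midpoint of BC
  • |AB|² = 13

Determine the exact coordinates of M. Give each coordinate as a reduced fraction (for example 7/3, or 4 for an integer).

M = (13, 9/2)

1. M_x = 13  [2·M = A+B = (14, 6)+(12, 3)]
2. M_y = 9/2  [2·M = A+B = (14, 6)+(12, 3)]
   so M = (13, 9/2)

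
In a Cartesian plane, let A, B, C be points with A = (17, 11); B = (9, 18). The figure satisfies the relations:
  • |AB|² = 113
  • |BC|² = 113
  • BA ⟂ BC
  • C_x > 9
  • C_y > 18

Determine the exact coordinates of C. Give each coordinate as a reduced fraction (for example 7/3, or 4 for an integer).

1. C_x = 16  [[BA ⟂ BC ⇒ 8x-7y+54=0] ∩ [|C−(9, 18)|²=113]]
2. C_y = 26  [[BA ⟂ BC ⇒ 8x-7y+54=0] ∩ [|C−(9, 18)|²=113]]
   so C = (16, 26)

C = (16, 26)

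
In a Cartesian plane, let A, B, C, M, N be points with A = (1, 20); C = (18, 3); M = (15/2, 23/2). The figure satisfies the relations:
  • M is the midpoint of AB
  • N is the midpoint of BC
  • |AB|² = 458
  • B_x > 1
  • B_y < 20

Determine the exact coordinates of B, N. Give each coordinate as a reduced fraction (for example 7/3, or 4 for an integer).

B = (14, 3)
N = (16, 3)

1. B_x = 14  [B = 2·M−A = 2·(15/2, 23/2)−(1, 20)]
2. B_y = 3  [B = 2·M−A = 2·(15/2, 23/2)−(1, 20)]
   so B = (14, 3)
3. N_x = 16  [2·N = B+C = (14, 3)+(18, 3)]
4. N_y = 3  [2·N = B+C = (14, 3)+(18, 3)]
   so N = (16, 3)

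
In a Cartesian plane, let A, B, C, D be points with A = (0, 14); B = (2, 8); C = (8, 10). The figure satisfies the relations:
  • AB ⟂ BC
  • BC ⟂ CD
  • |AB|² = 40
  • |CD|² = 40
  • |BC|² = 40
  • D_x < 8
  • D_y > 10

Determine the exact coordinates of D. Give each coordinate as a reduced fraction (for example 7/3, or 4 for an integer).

D = (6, 16)

1. D_x = 6  [[BC ⟂ CD ⇒ 6x+2y-68=0] ∩ [|D−(8, 10)|²=40]]
2. D_y = 16  [[BC ⟂ CD ⇒ 6x+2y-68=0] ∩ [|D−(8, 10)|²=40]]
   so D = (6, 16)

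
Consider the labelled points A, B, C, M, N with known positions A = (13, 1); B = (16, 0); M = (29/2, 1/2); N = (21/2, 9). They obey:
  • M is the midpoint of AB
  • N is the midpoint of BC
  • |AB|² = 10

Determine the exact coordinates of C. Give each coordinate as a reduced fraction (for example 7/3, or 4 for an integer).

1. C_x = 5  [C = 2·N−B = 2·(21/2, 9)−(16, 0)]
2. C_y = 18  [C = 2·N−B = 2·(21/2, 9)−(16, 0)]
   so C = (5, 18)

C = (5, 18)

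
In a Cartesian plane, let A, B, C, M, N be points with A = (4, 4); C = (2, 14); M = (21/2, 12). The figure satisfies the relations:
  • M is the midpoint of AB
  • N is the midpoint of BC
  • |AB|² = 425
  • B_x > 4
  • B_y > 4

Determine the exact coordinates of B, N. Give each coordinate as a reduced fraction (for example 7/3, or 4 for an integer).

1. B_x = 17  [B = 2·M−A = 2·(21/2, 12)−(4, 4)]
2. B_y = 20  [B = 2·M−A = 2·(21/2, 12)−(4, 4)]
   so B = (17, 20)
3. N_x = 19/2  [2·N = B+C = (17, 20)+(2, 14)]
4. N_y = 17  [2·N = B+C = (17, 20)+(2, 14)]
   so N = (19/2, 17)

B = (17, 20)
N = (19/2, 17)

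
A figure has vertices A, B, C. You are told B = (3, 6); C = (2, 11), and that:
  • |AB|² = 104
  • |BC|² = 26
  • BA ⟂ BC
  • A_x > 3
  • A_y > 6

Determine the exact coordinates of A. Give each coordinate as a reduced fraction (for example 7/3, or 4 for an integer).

1. A_x = 13  [[BA ⟂ BC ⇒ -1x+5y-27=0] ∩ [|A−(3, 6)|²=104]]
2. A_y = 8  [[BA ⟂ BC ⇒ -1x+5y-27=0] ∩ [|A−(3, 6)|²=104]]
   so A = (13, 8)

A = (13, 8)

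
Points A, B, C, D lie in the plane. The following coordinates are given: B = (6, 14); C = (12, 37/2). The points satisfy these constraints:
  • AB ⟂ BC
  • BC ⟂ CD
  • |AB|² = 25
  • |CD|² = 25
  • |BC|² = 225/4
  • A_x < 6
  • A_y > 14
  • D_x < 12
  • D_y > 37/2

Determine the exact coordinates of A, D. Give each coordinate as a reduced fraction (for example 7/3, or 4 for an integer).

A = (3, 18)
D = (9, 45/2)

1. A_x = 3  [[AB ⟂ BC ⇒ -6x-9/2y+99=0] ∩ [|A−(6, 14)|²=25]]
2. A_y = 18  [[AB ⟂ BC ⇒ -6x-9/2y+99=0] ∩ [|A−(6, 14)|²=25]]
   so A = (3, 18)
3. D_x = 9  [[BC ⟂ CD ⇒ 6x+9/2y-621/4=0] ∩ [|D−(12, 37/2)|²=25]]
4. D_y = 45/2  [[BC ⟂ CD ⇒ 6x+9/2y-621/4=0] ∩ [|D−(12, 37/2)|²=25]]
   so D = (9, 45/2)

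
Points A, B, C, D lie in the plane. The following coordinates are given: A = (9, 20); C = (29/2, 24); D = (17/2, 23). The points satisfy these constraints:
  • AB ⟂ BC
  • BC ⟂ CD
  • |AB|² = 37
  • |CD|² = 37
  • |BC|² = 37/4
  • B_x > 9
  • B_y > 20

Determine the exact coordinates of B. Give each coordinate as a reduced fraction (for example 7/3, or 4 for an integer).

B = (15, 21)

1. B_x = 15  [[BC ⟂ CD ⇒ 6x+1y-111=0] ∩ [|B−(9, 20)|²=37]]
2. B_y = 21  [[BC ⟂ CD ⇒ 6x+1y-111=0] ∩ [|B−(9, 20)|²=37]]
   so B = (15, 21)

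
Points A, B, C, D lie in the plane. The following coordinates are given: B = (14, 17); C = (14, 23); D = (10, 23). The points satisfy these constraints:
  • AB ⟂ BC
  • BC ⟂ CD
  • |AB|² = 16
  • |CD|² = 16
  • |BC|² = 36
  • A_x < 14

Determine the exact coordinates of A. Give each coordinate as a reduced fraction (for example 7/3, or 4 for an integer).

A = (10, 17)

1. A_x = 10  [[AB ⟂ BC ⇒ -6y+102=0] ∩ [|A−(14, 17)|²=16]]
2. A_y = 17  [[AB ⟂ BC ⇒ -6y+102=0] ∩ [|A−(14, 17)|²=16]]
   so A = (10, 17)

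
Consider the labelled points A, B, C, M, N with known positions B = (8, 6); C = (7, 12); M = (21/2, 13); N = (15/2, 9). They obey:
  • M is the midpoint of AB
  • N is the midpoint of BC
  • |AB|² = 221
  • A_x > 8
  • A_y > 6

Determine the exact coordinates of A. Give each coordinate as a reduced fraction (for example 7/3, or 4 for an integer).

A = (13, 20)

1. A_x = 13  [A = 2·M−B = 2·(21/2, 13)−(8, 6)]
2. A_y = 20  [A = 2·M−B = 2·(21/2, 13)−(8, 6)]
   so A = (13, 20)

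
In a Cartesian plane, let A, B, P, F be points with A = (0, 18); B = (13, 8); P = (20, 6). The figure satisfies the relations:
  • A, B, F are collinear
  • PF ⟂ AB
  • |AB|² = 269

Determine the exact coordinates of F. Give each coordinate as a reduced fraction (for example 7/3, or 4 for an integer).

F = (4940/269, 1042/269)

1. F_x = 4940/269  [[A, B, F are collinear ⇒ 10x+13y-234=0] ∩ [PF ⟂ AB ⇒ 13x-10y-200=0]]
2. F_y = 1042/269  [[A, B, F are collinear ⇒ 10x+13y-234=0] ∩ [PF ⟂ AB ⇒ 13x-10y-200=0]]
   so F = (4940/269, 1042/269)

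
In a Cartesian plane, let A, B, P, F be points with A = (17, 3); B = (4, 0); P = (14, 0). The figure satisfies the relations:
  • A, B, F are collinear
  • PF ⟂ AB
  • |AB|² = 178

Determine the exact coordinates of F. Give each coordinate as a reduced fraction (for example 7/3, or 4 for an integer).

1. F_x = 1201/89  [[A, B, F are collinear ⇒ 3x-13y-12=0] ∩ [PF ⟂ AB ⇒ -13x-3y+182=0]]
2. F_y = 195/89  [[A, B, F are collinear ⇒ 3x-13y-12=0] ∩ [PF ⟂ AB ⇒ -13x-3y+182=0]]
   so F = (1201/89, 195/89)

F = (1201/89, 195/89)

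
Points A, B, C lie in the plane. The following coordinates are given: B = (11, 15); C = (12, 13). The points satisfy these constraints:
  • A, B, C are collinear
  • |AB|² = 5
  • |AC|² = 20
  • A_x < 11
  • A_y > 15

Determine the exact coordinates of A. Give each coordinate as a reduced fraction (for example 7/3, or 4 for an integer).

1. A_x = 10  [[A, B, C are collinear ⇒ 2x+1y-37=0] ∩ [|A−(11, 15)|²=5]]
2. A_y = 17  [[A, B, C are collinear ⇒ 2x+1y-37=0] ∩ [|A−(11, 15)|²=5]]
   so A = (10, 17)

A = (10, 17)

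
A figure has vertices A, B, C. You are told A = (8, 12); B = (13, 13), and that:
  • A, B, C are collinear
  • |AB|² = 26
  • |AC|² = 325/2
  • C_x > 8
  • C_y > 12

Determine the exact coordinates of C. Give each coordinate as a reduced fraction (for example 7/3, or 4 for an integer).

1. C_x = 41/2  [[A, B, C are collinear ⇒ -1x+5y-52=0] ∩ [|C−(8, 12)|²=325/2]]
2. C_y = 29/2  [[A, B, C are collinear ⇒ -1x+5y-52=0] ∩ [|C−(8, 12)|²=325/2]]
   so C = (41/2, 29/2)

C = (41/2, 29/2)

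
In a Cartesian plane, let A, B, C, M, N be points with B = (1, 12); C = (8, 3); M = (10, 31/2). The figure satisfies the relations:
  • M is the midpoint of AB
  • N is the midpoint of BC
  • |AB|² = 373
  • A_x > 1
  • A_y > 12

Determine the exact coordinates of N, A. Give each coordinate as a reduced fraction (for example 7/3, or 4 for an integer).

N = (9/2, 15/2)
A = (19, 19)

1. A_x = 19  [A = 2·M−B = 2·(10, 31/2)−(1, 12)]
2. A_y = 19  [A = 2·M−B = 2·(10, 31/2)−(1, 12)]
   so A = (19, 19)
3. N_x = 9/2  [2·N = B+C = (1, 12)+(8, 3)]
4. N_y = 15/2  [2·N = B+C = (1, 12)+(8, 3)]
   so N = (9/2, 15/2)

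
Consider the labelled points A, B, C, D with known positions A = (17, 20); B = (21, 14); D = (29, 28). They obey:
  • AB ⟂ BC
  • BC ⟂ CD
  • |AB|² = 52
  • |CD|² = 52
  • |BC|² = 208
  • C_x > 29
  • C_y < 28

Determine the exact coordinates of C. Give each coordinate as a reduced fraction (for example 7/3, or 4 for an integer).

C = (33, 22)

1. C_x = 33  [[AB ⟂ BC ⇒ 4x-6y=0] ∩ [|C−(29, 28)|²=52]]
2. C_y = 22  [[AB ⟂ BC ⇒ 4x-6y=0] ∩ [|C−(29, 28)|²=52]]
   so C = (33, 22)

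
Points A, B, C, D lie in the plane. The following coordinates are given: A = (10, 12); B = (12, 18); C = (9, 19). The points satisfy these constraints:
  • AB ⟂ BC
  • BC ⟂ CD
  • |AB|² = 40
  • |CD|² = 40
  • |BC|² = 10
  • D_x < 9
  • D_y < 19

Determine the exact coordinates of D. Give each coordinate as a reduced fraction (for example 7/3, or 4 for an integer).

1. D_x = 7  [[BC ⟂ CD ⇒ -3x+1y+8=0] ∩ [|D−(9, 19)|²=40]]
2. D_y = 13  [[BC ⟂ CD ⇒ -3x+1y+8=0] ∩ [|D−(9, 19)|²=40]]
   so D = (7, 13)

D = (7, 13)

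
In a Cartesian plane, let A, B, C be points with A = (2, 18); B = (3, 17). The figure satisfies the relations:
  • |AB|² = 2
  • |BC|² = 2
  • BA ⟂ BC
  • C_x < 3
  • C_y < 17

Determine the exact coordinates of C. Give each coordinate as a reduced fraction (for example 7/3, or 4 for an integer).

1. C_x = 2  [[BA ⟂ BC ⇒ -1x+1y-14=0] ∩ [|C−(3, 17)|²=2]]
2. C_y = 16  [[BA ⟂ BC ⇒ -1x+1y-14=0] ∩ [|C−(3, 17)|²=2]]
   so C = (2, 16)

C = (2, 16)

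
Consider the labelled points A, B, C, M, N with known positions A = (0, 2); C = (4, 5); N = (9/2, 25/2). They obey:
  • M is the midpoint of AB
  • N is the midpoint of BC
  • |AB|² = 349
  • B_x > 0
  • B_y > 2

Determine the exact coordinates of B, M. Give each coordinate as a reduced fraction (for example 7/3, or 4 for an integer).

B = (5, 20)
M = (5/2, 11)

1. B_x = 5  [B = 2·N−C = 2·(9/2, 25/2)−(4, 5)]
2. B_y = 20  [B = 2·N−C = 2·(9/2, 25/2)−(4, 5)]
   so B = (5, 20)
3. M_x = 5/2  [2·M = A+B = (0, 2)+(5, 20)]
4. M_y = 11  [2·M = A+B = (0, 2)+(5, 20)]
   so M = (5/2, 11)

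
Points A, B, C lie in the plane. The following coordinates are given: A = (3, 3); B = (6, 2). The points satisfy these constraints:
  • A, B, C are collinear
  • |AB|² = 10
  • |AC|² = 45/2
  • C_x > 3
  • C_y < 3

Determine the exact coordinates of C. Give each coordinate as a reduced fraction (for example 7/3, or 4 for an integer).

C = (15/2, 3/2)

1. C_x = 15/2  [[A, B, C are collinear ⇒ 1x+3y-12=0] ∩ [|C−(3, 3)|²=45/2]]
2. C_y = 3/2  [[A, B, C are collinear ⇒ 1x+3y-12=0] ∩ [|C−(3, 3)|²=45/2]]
   so C = (15/2, 3/2)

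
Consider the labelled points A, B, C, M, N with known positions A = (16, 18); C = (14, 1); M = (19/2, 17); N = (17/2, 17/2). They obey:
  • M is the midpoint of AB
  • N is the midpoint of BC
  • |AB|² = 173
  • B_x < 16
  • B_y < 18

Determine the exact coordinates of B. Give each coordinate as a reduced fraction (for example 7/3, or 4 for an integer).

1. B_x = 3  [B = 2·M−A = 2·(19/2, 17)−(16, 18)]
2. B_y = 16  [B = 2·M−A = 2·(19/2, 17)−(16, 18)]
   so B = (3, 16)

B = (3, 16)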